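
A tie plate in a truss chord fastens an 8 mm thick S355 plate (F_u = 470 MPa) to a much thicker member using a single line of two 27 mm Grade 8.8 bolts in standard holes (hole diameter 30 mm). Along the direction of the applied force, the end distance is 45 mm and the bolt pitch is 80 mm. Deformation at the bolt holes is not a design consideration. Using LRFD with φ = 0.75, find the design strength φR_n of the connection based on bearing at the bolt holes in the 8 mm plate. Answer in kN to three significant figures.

338 kN

Per bolt r_n = 1.5 l_c t F_u ≤ 3.0 d t F_u; upper limit = 3.0 × 27 × 8 × 470 / 1000 = 304.6 kN.
Edge bolt: l_c = 45 − 30/2 = 30 mm → 1.5 × 30 × 8 × 470 / 1000 = 169.2 → r_n = 169.2 kN.
Interior bolts: l_c = 80 − 30 = 50 mm → 1.5 × 50 × 8 × 470 / 1000 = 282 → r_n = 282 kN.
R_n = 1 × 169.2 + 1 × 282 = 451.2 kN.
Design strength φR_n = 0.75 × 451.2 = 338 kN.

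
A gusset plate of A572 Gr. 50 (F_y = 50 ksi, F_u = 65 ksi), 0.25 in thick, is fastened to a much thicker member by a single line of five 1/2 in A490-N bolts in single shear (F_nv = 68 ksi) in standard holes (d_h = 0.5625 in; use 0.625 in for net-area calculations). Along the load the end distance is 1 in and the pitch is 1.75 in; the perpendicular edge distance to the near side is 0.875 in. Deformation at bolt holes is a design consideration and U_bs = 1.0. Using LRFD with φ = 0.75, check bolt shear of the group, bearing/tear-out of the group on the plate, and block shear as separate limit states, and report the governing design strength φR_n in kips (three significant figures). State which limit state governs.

44.8 kips (block shear governs)

Bolt shear: A_b = π·0.5²/4 = 0.1963 in²; R_n = 68 × 0.1963 × 5 × 1 = 66.76 kips → 0.75 × 66.76 = 50.1 kips.
Bearing: edge l_c = 0.7188, r_n = 14.02 kips; interior l_c = 1.188, r_n = 19.5 kips; R_n = 14.02 + 4·19.5 = 92.02 kips → 69 kips.
Block shear: A_gv = 2, A_nv = 1.297, A_nt = 0.1406 in²; R_n = min(0.6F_uA_nv, 0.6F_yA_gv) + U_bs·F_u·A_nt = 59.72 kips → 44.8 kips.
Block shear governs: 44.8 kips.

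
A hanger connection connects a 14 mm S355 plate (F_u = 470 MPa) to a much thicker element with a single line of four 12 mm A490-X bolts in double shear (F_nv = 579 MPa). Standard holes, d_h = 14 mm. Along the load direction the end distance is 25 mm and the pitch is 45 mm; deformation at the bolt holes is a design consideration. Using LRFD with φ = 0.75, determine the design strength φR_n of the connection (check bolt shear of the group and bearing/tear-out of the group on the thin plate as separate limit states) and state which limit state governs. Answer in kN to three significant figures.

393 kN (bolt shear governs)

Bolt shear: A_b = π·12²/4 = 113.1 mm²; R_n = 579 × 113.1 × 4 × 2 / 1000 = 523.9 kN → 0.75 × 523.9 = 393 kN.
Bearing (1.2 l_c t F_u ≤ 2.4 d t F_u): upper limit = 2.4·12·14·470 / 1000 = 189.5 kN.
  Edge l_c = 25 − 14/2 = 18 → r_n = 142.1 kN; interior l_c = 45 − 14 = 31 → r_n = 189.5 kN.
  R_n,bearing = 1·142.1 + 3·189.5 = 710.6 kN → 0.75 × 710.6 = 533 kN.
Bolt shear governs: 393 kN.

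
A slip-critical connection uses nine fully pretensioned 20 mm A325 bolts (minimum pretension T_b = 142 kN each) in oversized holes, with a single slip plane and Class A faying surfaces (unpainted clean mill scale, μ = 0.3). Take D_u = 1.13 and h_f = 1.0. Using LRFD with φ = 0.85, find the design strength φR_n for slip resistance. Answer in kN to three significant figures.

368 kN

R_n = μ · D_u · h_f · T_b · n_s · n_b = 0.3 × 1.13 × 1.0 × 142 × 1 × 9 = 433.2 kN.
Design strength φR_n = 0.85 × 433.2 = 368 kN.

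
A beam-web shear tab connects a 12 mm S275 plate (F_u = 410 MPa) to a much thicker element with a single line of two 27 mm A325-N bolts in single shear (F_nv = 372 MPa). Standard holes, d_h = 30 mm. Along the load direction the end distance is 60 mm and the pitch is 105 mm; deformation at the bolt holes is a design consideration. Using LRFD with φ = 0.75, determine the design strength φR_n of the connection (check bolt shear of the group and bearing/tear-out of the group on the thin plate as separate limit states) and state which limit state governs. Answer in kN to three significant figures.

Bolt shear: A_b = π·27²/4 = 572.6 mm²; R_n = 372 × 572.6 × 2 × 1 / 1000 = 426 kN → 0.75 × 426 = 319 kN.
Bearing (1.2 l_c t F_u ≤ 2.4 d t F_u): upper limit = 2.4·27·12·410 / 1000 = 318.8 kN.
  Edge l_c = 60 − 30/2 = 45 → r_n = 265.7 kN; interior l_c = 105 − 30 = 75 → r_n = 318.8 kN.
  R_n,bearing = 1·265.7 + 1·318.8 = 584.5 kN → 0.75 × 584.5 = 438 kN.
Bolt shear governs: 319 kN.

319 kN (bolt shear governs)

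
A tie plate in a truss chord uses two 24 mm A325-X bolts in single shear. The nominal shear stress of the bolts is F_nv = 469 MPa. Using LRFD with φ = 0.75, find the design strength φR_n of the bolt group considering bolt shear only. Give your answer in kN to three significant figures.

318 kN

A_b = π × 24² / 4 = 452.4 mm².
R_n = F_nv · A_b · n · n_s = 469 × 452.4 × 2 × 1 / 1000 = 424.3 kN.
Design strength φR_n = 0.75 × 424.3 = 318 kN.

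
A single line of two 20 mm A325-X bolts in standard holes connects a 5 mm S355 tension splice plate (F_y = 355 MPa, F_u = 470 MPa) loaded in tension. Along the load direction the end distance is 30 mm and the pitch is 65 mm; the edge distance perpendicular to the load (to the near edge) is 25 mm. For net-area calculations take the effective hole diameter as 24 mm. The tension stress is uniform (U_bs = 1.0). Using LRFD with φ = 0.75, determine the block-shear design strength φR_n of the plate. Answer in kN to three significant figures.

Shear plane L_v = 30 + 1·65 = 95 mm; A_gv = 95 × 5 = 475 mm².
A_nv = (95 − 1.5·24) × 5 = 295 mm².
A_nt = (25 − 0.5·24) × 5 = 65 mm².
0.6 F_u A_nv = 83.19 kN; 0.6 F_y A_gv = 101.2 kN → shear rupture governs the shear term.
R_n = 83.19 + 1.0 × 470 × 65 / 1000 = 113.7 kN.
Design strength φR_n = 0.75 × 113.7 = 85.3 kN.

85.3 kN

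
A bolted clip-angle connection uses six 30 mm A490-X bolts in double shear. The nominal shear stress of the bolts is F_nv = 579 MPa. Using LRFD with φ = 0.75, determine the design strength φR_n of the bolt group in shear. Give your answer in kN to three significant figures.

3680 kN

A_b = π × 30² / 4 = 706.9 mm².
R_n = F_nv · A_b · n · n_s = 579 × 706.9 × 6 × 2 / 1000 = 4911 kN.
Design strength φR_n = 0.75 × 4911 = 3680 kN.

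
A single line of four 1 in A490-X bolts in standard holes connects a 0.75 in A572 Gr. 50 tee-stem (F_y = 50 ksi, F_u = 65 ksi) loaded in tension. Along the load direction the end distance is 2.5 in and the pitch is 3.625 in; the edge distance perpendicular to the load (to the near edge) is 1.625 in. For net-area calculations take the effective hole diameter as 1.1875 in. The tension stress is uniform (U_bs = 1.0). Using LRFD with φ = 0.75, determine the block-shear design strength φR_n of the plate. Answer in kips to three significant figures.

Shear plane L_v = 2.5 + 3·3.625 = 13.38 in; A_gv = 13.38 × 0.75 = 10.03 in².
A_nv = (13.38 − 3.5·1.1875) × 0.75 = 6.914 in².
A_nt = (1.625 − 0.5·1.1875) × 0.75 = 0.7734 in².
0.6 F_u A_nv = 269.6 kips; 0.6 F_y A_gv = 300.9 kips → shear rupture governs the shear term.
R_n = 269.6 + 1.0 × 65 × 0.7734 = 319.9 kips.
Design strength φR_n = 0.75 × 319.9 = 240 kips.

240 kips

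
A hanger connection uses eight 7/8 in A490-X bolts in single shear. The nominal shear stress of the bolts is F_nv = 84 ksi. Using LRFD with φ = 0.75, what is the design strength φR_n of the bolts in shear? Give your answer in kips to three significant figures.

A_b = π × 0.875² / 4 = 0.6013 in².
R_n = F_nv · A_b · n · n_s = 84 × 0.6013 × 8 × 1 = 404.1 kips.
Design strength φR_n = 0.75 × 404.1 = 303 kips.

303 kips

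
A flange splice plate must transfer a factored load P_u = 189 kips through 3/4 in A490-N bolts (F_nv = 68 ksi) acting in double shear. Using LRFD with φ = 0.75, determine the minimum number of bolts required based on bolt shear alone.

5 bolts

A_b = π·0.75²/4 = 0.4418 in².
Per-bolt design strength φR_n = 0.75 × 68 × 0.4418 × 2 = 45.06 kips.
n ≥ 189 / 45.06 = 4.194 → use 5 bolts.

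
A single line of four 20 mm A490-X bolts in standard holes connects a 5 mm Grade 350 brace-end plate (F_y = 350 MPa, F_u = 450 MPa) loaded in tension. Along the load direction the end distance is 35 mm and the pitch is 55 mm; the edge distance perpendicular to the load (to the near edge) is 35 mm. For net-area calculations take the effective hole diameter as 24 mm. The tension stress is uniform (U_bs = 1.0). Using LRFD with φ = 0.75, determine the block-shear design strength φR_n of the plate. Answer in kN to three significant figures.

Shear plane L_v = 35 + 3·55 = 200 mm; A_gv = 200 × 5 = 1000 mm².
A_nv = (200 − 3.5·24) × 5 = 580 mm².
A_nt = (35 − 0.5·24) × 5 = 115 mm².
0.6 F_u A_nv = 156.6 kN; 0.6 F_y A_gv = 210 kN → shear rupture governs the shear term.
R_n = 156.6 + 1.0 × 450 × 115 / 1000 = 208.3 kN.
Design strength φR_n = 0.75 × 208.3 = 156 kN.

156 kN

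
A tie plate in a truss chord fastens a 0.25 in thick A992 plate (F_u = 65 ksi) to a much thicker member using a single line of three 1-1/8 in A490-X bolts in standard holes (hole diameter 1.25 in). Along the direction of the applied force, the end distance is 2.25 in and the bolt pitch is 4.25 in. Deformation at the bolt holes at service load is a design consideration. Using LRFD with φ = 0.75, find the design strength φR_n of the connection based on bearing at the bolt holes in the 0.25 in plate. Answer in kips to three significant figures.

89.6 kips

Per bolt r_n = 1.2 l_c t F_u ≤ 2.4 d t F_u; upper limit = 2.4 × 1.125 × 0.25 × 65 = 43.87 kips.
Edge bolt: l_c = 2.25 − 1.25/2 = 1.625 in → 1.2 × 1.625 × 0.25 × 65 = 31.69 → r_n = 31.69 kips.
Interior bolts: l_c = 4.25 − 1.25 = 3 in → 1.2 × 3 × 0.25 × 65 = 58.5 → r_n = 43.87 kips.
R_n = 1 × 31.69 + 2 × 43.87 = 119.4 kips.
Design strength φR_n = 0.75 × 119.4 = 89.6 kips.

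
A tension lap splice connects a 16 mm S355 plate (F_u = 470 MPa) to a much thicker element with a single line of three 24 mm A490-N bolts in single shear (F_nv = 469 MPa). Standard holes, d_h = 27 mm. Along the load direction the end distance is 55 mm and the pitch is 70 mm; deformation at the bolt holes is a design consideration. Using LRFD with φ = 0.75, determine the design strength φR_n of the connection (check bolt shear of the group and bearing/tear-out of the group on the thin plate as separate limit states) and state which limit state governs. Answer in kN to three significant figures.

477 kN (bolt shear governs)

Bolt shear: A_b = π·24²/4 = 452.4 mm²; R_n = 469 × 452.4 × 3 × 1 / 1000 = 636.5 kN → 0.75 × 636.5 = 477 kN.
Bearing (1.2 l_c t F_u ≤ 2.4 d t F_u): upper limit = 2.4·24·16·470 / 1000 = 433.2 kN.
  Edge l_c = 55 − 27/2 = 41.5 → r_n = 374.5 kN; interior l_c = 70 − 27 = 43 → r_n = 388 kN.
  R_n,bearing = 1·374.5 + 2·388 = 1151 kN → 0.75 × 1151 = 863 kN.
Bolt shear governs: 477 kN.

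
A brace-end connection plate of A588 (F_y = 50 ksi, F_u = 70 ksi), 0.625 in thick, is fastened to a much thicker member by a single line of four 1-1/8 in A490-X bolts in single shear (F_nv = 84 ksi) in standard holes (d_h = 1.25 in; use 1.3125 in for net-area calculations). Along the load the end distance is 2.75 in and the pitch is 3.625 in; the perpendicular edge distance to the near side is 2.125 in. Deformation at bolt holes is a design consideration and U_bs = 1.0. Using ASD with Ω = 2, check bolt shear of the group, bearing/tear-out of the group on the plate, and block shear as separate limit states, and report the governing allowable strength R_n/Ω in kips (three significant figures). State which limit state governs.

151 kips (block shear governs)

Bolt shear: A_b = π·1.125²/4 = 0.994 in²; R_n = 84 × 0.994 × 4 × 1 = 334 kips → 334 / 2 = 167 kips.
Bearing: edge l_c = 2.125, r_n = 111.6 kips; interior l_c = 2.375, r_n = 118.1 kips; R_n = 111.6 + 3·118.1 = 465.9 kips → 233 kips.
Block shear: A_gv = 8.516, A_nv = 5.645, A_nt = 0.918 in²; R_n = min(0.6F_uA_nv, 0.6F_yA_gv) + U_bs·F_u·A_nt = 301.3 kips → 151 kips.
Block shear governs: 151 kips.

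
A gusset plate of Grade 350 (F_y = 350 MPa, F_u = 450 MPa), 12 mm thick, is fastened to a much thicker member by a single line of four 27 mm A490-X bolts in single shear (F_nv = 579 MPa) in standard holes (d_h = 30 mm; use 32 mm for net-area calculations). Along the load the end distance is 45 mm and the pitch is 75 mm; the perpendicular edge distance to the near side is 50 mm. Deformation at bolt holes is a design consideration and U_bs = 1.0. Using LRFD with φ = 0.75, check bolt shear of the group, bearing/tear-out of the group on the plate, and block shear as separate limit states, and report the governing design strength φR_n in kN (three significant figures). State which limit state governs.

522 kN (block shear governs)

Bolt shear: A_b = π·27²/4 = 572.6 mm²; R_n = 579 × 572.6 × 4 × 1 / 1000 = 1326 kN → 0.75 × 1326 = 995 kN.
Bearing: edge l_c = 30, r_n = 194.4 kN; interior l_c = 45, r_n = 291.6 kN; R_n = 194.4 + 3·291.6 = 1069 kN → 802 kN.
Block shear: A_gv = 3240, A_nv = 1896, A_nt = 408 mm²; R_n = min(0.6F_uA_nv, 0.6F_yA_gv) + U_bs·F_u·A_nt = 695.5 kN → 522 kN.
Block shear governs: 522 kN.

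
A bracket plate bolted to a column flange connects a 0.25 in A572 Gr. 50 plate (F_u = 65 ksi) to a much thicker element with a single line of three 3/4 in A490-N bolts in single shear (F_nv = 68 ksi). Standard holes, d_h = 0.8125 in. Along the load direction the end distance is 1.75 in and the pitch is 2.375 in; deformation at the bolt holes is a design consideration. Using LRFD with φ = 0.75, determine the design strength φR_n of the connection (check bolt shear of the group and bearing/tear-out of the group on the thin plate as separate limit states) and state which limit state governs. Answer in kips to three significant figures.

63.5 kips (bearing governs)

Bolt shear: A_b = π·0.75²/4 = 0.4418 in²; R_n = 68 × 0.4418 × 3 × 1 = 90.12 kips → 0.75 × 90.12 = 67.6 kips.
Bearing (1.2 l_c t F_u ≤ 2.4 d t F_u): upper limit = 2.4·0.75·0.25·65 = 29.25 kips.
  Edge l_c = 1.75 − 0.8125/2 = 1.344 → r_n = 26.2 kips; interior l_c = 2.375 − 0.8125 = 1.562 → r_n = 29.25 kips.
  R_n,bearing = 1·26.2 + 2·29.25 = 84.7 kips → 0.75 × 84.7 = 63.5 kips.
Bearing governs: 63.5 kips.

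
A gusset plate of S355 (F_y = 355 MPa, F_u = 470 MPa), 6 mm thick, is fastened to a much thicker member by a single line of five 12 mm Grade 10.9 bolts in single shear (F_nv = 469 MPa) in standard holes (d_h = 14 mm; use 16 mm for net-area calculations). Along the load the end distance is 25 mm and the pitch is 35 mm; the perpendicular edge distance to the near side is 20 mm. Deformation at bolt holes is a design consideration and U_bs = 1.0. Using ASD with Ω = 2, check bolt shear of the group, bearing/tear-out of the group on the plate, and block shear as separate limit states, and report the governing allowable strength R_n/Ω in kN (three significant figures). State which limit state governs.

Bolt shear: A_b = π·12²/4 = 113.1 mm²; R_n = 469 × 113.1 × 5 × 1 / 1000 = 265.2 kN → 265.2 / 2 = 133 kN.
Bearing: edge l_c = 18, r_n = 60.91 kN; interior l_c = 21, r_n = 71.06 kN; R_n = 60.91 + 4·71.06 = 345.2 kN → 173 kN.
Block shear: A_gv = 990, A_nv = 558, A_nt = 72 mm²; R_n = min(0.6F_uA_nv, 0.6F_yA_gv) + U_bs·F_u·A_nt = 191.2 kN → 95.6 kN.
Block shear governs: 95.6 kN.

95.6 kN (block shear governs)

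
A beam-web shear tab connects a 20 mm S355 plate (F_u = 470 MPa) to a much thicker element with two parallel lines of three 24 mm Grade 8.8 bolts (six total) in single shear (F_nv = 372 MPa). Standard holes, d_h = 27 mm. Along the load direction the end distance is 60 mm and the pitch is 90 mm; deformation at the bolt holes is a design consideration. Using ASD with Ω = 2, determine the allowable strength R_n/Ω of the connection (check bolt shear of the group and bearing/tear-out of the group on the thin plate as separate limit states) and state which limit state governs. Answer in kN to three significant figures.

505 kN (bolt shear governs)

Bolt shear: A_b = π·24²/4 = 452.4 mm²; R_n = 372 × 452.4 × 6 × 1 / 1000 = 1010 kN → 1010 / 2 = 505 kN.
Bearing (1.2 l_c t F_u ≤ 2.4 d t F_u): upper limit = 2.4·24·20·470 / 1000 = 541.4 kN.
  Edge l_c = 60 − 27/2 = 46.5 → r_n = 524.5 kN; interior l_c = 90 − 27 = 63 → r_n = 541.4 kN.
  R_n,bearing = 2·524.5 + 4·541.4 = 3215 kN → 3215 / 2 = 1610 kN.
Bolt shear governs: 505 kN.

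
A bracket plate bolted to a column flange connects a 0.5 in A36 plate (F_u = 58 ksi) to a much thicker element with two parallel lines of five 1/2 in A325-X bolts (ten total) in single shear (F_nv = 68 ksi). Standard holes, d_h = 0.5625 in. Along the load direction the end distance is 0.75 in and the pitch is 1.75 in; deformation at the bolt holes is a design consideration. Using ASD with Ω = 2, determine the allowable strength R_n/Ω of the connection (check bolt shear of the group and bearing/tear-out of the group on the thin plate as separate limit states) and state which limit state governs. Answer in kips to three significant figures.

66.8 kips (bolt shear governs)

Bolt shear: A_b = π·0.5²/4 = 0.1963 in²; R_n = 68 × 0.1963 × 10 × 1 = 133.5 kips → 133.5 / 2 = 66.8 kips.
Bearing (1.2 l_c t F_u ≤ 2.4 d t F_u): upper limit = 2.4·0.5·0.5·58 = 34.8 kips.
  Edge l_c = 0.75 − 0.5625/2 = 0.4688 → r_n = 16.31 kips; interior l_c = 1.75 − 0.5625 = 1.188 → r_n = 34.8 kips.
  R_n,bearing = 2·16.31 + 8·34.8 = 311 kips → 311 / 2 = 156 kips.
Bolt shear governs: 66.8 kips.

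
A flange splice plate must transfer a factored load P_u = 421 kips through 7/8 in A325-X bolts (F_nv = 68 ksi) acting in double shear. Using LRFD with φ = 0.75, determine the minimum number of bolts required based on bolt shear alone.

7 bolts

A_b = π·0.875²/4 = 0.6013 in².
Per-bolt design strength φR_n = 0.75 × 68 × 0.6013 × 2 = 61.33 kips.
n ≥ 421 / 61.33 = 6.864 → use 7 bolts.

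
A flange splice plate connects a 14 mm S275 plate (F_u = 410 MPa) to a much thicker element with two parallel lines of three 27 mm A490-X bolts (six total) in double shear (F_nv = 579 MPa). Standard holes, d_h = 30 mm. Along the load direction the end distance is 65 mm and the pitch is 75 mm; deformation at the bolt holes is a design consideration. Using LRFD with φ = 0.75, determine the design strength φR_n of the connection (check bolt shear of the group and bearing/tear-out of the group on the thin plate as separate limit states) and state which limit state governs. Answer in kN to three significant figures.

Bolt shear: A_b = π·27²/4 = 572.6 mm²; R_n = 579 × 572.6 × 6 × 2 / 1000 = 3978 kN → 0.75 × 3978 = 2980 kN.
Bearing (1.2 l_c t F_u ≤ 2.4 d t F_u): upper limit = 2.4·27·14·410 / 1000 = 372 kN.
  Edge l_c = 65 − 30/2 = 50 → r_n = 344.4 kN; interior l_c = 75 − 30 = 45 → r_n = 310 kN.
  R_n,bearing = 2·344.4 + 4·310 = 1929 kN → 0.75 × 1929 = 1450 kN.
Bearing governs: 1450 kN.

1450 kN (bearing governs)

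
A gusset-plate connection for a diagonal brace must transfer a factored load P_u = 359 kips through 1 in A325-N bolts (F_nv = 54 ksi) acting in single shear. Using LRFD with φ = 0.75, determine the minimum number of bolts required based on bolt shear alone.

12 bolts

A_b = π·1²/4 = 0.7854 in².
Per-bolt design strength φR_n = 0.75 × 54 × 0.7854 × 1 = 31.81 kips.
n ≥ 359 / 31.81 = 11.29 → use 12 bolts.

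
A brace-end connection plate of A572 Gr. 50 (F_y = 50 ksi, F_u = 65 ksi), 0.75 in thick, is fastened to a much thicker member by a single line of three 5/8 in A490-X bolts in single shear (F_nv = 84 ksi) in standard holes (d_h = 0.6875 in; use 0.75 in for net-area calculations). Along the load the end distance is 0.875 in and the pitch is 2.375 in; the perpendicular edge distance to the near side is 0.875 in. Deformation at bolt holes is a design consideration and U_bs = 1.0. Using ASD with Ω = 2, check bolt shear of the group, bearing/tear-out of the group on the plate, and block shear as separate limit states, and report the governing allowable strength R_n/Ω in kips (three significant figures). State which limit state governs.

Bolt shear: A_b = π·0.625²/4 = 0.3068 in²; R_n = 84 × 0.3068 × 3 × 1 = 77.31 kips → 77.31 / 2 = 38.7 kips.
Bearing: edge l_c = 0.5312, r_n = 31.08 kips; interior l_c = 1.688, r_n = 73.12 kips; R_n = 31.08 + 2·73.12 = 177.3 kips → 88.7 kips.
Block shear: A_gv = 4.219, A_nv = 2.812, A_nt = 0.375 in²; R_n = min(0.6F_uA_nv, 0.6F_yA_gv) + U_bs·F_u·A_nt = 134.1 kips → 67 kips.
Bolt shear governs: 38.7 kips.

38.7 kips (bolt shear governs)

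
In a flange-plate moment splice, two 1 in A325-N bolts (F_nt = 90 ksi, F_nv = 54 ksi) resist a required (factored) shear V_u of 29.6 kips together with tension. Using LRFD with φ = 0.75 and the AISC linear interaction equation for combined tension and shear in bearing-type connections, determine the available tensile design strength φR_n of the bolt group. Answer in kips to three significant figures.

88.5 kips

A_b = π·1²/4 = 0.7854 in²; f_rv = 29.6 / (2 × 0.7854) = 18.84 ksi.
F'_nt = 1.3 F_nt − (F_nt / φF_nv) f_rv = 1.3·90 − (90/(0.75·54))·18.84 = 75.12 ksi, capped at F_nt → F'_nt = 75.12 ksi.
R_n = F'_nt · A_b · n = 75.12 × 0.7854 × 2 = 118 kips.
Design strength φR_n = 0.75 × 118 = 88.5 kips.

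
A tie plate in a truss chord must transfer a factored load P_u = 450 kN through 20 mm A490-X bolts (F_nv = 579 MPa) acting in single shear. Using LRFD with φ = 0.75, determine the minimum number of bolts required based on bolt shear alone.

A_b = π·20²/4 = 314.2 mm².
Per-bolt design strength φR_n = 0.75 × 579 × 314.2 × 1 / 1000 = 136.4 kN.
n ≥ 450 / 136.4 = 3.299 → use 4 bolts.

4 bolts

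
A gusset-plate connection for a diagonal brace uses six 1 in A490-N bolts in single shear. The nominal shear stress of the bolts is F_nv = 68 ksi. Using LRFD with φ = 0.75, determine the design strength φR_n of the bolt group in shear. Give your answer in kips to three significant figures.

A_b = π × 1² / 4 = 0.7854 in².
R_n = F_nv · A_b · n · n_s = 68 × 0.7854 × 6 × 1 = 320.4 kips.
Design strength φR_n = 0.75 × 320.4 = 240 kips.

240 kips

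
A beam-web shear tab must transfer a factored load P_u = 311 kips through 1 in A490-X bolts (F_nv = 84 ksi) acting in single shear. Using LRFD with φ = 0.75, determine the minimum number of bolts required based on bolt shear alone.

7 bolts

A_b = π·1²/4 = 0.7854 in².
Per-bolt design strength φR_n = 0.75 × 84 × 0.7854 × 1 = 49.48 kips.
n ≥ 311 / 49.48 = 6.285 → use 7 bolts.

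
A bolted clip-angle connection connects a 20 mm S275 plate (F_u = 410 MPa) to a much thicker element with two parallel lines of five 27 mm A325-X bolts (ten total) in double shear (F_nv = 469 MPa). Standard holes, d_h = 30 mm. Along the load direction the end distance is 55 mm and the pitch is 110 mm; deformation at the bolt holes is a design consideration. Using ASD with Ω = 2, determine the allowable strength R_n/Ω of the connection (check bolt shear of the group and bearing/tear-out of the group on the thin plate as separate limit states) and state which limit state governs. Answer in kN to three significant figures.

2520 kN (bearing governs)

Bolt shear: A_b = π·27²/4 = 572.6 mm²; R_n = 469 × 572.6 × 10 × 2 / 1000 = 5371 kN → 5371 / 2 = 2690 kN.
Bearing (1.2 l_c t F_u ≤ 2.4 d t F_u): upper limit = 2.4·27·20·410 / 1000 = 531.4 kN.
  Edge l_c = 55 − 30/2 = 40 → r_n = 393.6 kN; interior l_c = 110 − 30 = 80 → r_n = 531.4 kN.
  R_n,bearing = 2·393.6 + 8·531.4 = 5038 kN → 5038 / 2 = 2520 kN.
Bearing governs: 2520 kN.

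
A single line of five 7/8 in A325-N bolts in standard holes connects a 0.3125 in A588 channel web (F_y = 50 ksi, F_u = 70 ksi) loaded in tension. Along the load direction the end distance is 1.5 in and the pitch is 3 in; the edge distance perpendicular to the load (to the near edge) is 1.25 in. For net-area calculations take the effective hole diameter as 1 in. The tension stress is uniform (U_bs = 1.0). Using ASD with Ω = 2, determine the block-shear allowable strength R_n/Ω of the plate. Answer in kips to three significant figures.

67.3 kips

Shear plane L_v = 1.5 + 4·3 = 13.5 in; A_gv = 13.5 × 0.3125 = 4.219 in².
A_nv = (13.5 − 4.5·1) × 0.3125 = 2.812 in².
A_nt = (1.25 − 0.5·1) × 0.3125 = 0.2344 in².
0.6 F_u A_nv = 118.1 kips; 0.6 F_y A_gv = 126.6 kips → shear rupture governs the shear term.
R_n = 118.1 + 1.0 × 70 × 0.2344 = 134.5 kips.
Allowable strength R_n/Ω = 134.5 / 2 = 67.3 kips.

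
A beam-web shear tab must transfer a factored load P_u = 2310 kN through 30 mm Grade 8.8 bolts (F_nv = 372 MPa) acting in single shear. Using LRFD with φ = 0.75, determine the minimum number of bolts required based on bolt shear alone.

A_b = π·30²/4 = 706.9 mm².
Per-bolt design strength φR_n = 0.75 × 372 × 706.9 × 1 / 1000 = 197.2 kN.
n ≥ 2310 / 197.2 = 11.71 → use 12 bolts.

12 bolts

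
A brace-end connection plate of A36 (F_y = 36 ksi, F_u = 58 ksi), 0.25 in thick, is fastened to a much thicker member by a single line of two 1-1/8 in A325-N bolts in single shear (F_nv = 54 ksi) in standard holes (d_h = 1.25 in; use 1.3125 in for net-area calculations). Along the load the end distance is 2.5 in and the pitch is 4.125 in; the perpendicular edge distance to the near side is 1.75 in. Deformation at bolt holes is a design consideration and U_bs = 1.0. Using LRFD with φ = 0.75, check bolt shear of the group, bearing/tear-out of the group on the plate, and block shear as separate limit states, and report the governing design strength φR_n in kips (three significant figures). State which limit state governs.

Bolt shear: A_b = π·1.125²/4 = 0.994 in²; R_n = 54 × 0.994 × 2 × 1 = 107.4 kips → 0.75 × 107.4 = 80.5 kips.
Bearing: edge l_c = 1.875, r_n = 32.62 kips; interior l_c = 2.875, r_n = 39.15 kips; R_n = 32.62 + 1·39.15 = 71.78 kips → 53.8 kips.
Block shear: A_gv = 1.656, A_nv = 1.164, A_nt = 0.2734 in²; R_n = min(0.6F_uA_nv, 0.6F_yA_gv) + U_bs·F_u·A_nt = 51.63 kips → 38.7 kips.
Block shear governs: 38.7 kips.

38.7 kips (block shear governs)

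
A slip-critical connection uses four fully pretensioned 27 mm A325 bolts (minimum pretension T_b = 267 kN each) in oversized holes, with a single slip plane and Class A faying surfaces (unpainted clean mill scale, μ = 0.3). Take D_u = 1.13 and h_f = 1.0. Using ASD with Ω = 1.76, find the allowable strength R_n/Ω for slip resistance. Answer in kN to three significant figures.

R_n = μ · D_u · h_f · T_b · n_s · n_b = 0.3 × 1.13 × 1.0 × 267 × 1 × 4 = 362.1 kN.
Allowable strength R_n/Ω = 362.1 / 1.76 = 206 kN.

206 kN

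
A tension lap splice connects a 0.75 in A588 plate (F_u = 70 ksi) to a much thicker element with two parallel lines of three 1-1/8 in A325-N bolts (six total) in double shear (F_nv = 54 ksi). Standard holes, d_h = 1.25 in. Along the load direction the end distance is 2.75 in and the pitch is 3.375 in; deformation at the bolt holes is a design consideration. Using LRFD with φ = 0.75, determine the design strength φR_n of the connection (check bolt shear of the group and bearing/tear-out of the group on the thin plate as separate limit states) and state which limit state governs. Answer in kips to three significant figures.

Bolt shear: A_b = π·1.125²/4 = 0.994 in²; R_n = 54 × 0.994 × 6 × 2 = 644.1 kips → 0.75 × 644.1 = 483 kips.
Bearing (1.2 l_c t F_u ≤ 2.4 d t F_u): upper limit = 2.4·1.125·0.75·70 = 141.8 kips.
  Edge l_c = 2.75 − 1.25/2 = 2.125 → r_n = 133.9 kips; interior l_c = 3.375 − 1.25 = 2.125 → r_n = 133.9 kips.
  R_n,bearing = 2·133.9 + 4·133.9 = 803.2 kips → 0.75 × 803.2 = 602 kips.
Bolt shear governs: 483 kips.

483 kips (bolt shear governs)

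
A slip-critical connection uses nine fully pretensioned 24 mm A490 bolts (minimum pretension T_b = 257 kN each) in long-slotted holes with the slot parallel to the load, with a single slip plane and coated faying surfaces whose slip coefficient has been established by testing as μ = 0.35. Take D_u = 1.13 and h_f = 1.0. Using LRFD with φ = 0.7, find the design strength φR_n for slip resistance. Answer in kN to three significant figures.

640 kN

R_n = μ · D_u · h_f · T_b · n_s · n_b = 0.35 × 1.13 × 1.0 × 257 × 1 × 9 = 914.8 kN.
Design strength φR_n = 0.7 × 914.8 = 640 kN.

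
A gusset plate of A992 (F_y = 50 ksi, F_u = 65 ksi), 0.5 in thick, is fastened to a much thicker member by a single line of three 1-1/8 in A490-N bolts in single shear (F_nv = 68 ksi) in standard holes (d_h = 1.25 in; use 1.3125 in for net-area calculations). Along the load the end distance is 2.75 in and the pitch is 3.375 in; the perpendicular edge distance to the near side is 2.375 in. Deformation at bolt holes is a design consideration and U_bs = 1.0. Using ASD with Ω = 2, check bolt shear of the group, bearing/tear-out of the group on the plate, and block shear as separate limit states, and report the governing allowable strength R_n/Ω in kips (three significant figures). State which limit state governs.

Bolt shear: A_b = π·1.125²/4 = 0.994 in²; R_n = 68 × 0.994 × 3 × 1 = 202.8 kips → 202.8 / 2 = 101 kips.
Bearing: edge l_c = 2.125, r_n = 82.88 kips; interior l_c = 2.125, r_n = 82.88 kips; R_n = 82.88 + 2·82.88 = 248.6 kips → 124 kips.
Block shear: A_gv = 4.75, A_nv = 3.109, A_nt = 0.8594 in²; R_n = min(0.6F_uA_nv, 0.6F_yA_gv) + U_bs·F_u·A_nt = 177.1 kips → 88.6 kips.
Block shear governs: 88.6 kips.

88.6 kips (block shear governs)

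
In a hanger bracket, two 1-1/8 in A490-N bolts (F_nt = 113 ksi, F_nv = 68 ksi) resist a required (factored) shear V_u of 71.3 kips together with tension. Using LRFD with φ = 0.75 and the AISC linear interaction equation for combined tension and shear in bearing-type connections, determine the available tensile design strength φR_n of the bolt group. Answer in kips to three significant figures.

A_b = π·1.125²/4 = 0.994 in²; f_rv = 71.3 / (2 × 0.994) = 35.86 ksi.
F'_nt = 1.3 F_nt − (F_nt / φF_nv) f_rv = 1.3·113 − (113/(0.75·68))·35.86 = 67.44 ksi, capped at F_nt → F'_nt = 67.44 ksi.
R_n = F'_nt · A_b · n = 67.44 × 0.994 × 2 = 134.1 kips.
Design strength φR_n = 0.75 × 134.1 = 101 kips.

101 kips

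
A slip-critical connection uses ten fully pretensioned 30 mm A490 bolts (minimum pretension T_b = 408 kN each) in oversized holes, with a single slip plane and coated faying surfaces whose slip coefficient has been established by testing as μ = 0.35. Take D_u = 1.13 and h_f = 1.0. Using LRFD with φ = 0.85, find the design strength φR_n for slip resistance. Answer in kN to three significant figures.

R_n = μ · D_u · h_f · T_b · n_s · n_b = 0.35 × 1.13 × 1.0 × 408 × 1 × 10 = 1614 kN.
Design strength φR_n = 0.85 × 1614 = 1370 kN.

1370 kN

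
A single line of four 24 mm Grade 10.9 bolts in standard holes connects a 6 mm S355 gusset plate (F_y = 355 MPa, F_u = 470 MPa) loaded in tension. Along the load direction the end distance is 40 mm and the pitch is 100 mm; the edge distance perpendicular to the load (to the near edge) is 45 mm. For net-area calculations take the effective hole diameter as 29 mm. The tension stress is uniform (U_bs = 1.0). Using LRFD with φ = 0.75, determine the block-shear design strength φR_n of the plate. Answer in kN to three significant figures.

Shear plane L_v = 40 + 3·100 = 340 mm; A_gv = 340 × 6 = 2040 mm².
A_nv = (340 − 3.5·29) × 6 = 1431 mm².
A_nt = (45 − 0.5·29) × 6 = 183 mm².
0.6 F_u A_nv = 403.5 kN; 0.6 F_y A_gv = 434.5 kN → shear rupture governs the shear term.
R_n = 403.5 + 1.0 × 470 × 183 / 1000 = 489.6 kN.
Design strength φR_n = 0.75 × 489.6 = 367 kN.

367 kN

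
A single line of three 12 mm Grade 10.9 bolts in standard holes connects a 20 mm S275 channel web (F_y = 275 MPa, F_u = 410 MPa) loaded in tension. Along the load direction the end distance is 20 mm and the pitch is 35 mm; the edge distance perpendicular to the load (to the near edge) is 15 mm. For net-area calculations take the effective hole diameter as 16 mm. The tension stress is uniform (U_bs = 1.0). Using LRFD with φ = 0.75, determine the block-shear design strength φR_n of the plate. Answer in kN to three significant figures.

Shear plane L_v = 20 + 2·35 = 90 mm; A_gv = 90 × 20 = 1800 mm².
A_nv = (90 − 2.5·16) × 20 = 1000 mm².
A_nt = (15 − 0.5·16) × 20 = 140 mm².
0.6 F_u A_nv = 246 kN; 0.6 F_y A_gv = 297 kN → shear rupture governs the shear term.
R_n = 246 + 1.0 × 410 × 140 / 1000 = 303.4 kN.
Design strength φR_n = 0.75 × 303.4 = 228 kN.

228 kN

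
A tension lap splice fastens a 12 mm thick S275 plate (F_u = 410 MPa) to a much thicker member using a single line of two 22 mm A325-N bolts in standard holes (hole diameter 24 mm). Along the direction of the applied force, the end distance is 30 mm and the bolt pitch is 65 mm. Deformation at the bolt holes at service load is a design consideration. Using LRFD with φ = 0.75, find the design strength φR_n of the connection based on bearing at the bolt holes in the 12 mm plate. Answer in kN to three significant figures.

261 kN

Per bolt r_n = 1.2 l_c t F_u ≤ 2.4 d t F_u; upper limit = 2.4 × 22 × 12 × 410 / 1000 = 259.8 kN.
Edge bolt: l_c = 30 − 24/2 = 18 mm → 1.2 × 18 × 12 × 410 / 1000 = 106.3 → r_n = 106.3 kN.
Interior bolts: l_c = 65 − 24 = 41 mm → 1.2 × 41 × 12 × 410 / 1000 = 242.1 → r_n = 242.1 kN.
R_n = 1 × 106.3 + 1 × 242.1 = 348.3 kN.
Design strength φR_n = 0.75 × 348.3 = 261 kN.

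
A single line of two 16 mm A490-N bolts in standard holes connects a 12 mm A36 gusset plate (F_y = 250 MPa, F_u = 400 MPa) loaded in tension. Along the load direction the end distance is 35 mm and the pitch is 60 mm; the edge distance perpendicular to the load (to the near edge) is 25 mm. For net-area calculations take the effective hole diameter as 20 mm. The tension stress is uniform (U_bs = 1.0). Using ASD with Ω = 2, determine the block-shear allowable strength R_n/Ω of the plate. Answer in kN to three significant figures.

122 kN

Shear plane L_v = 35 + 1·60 = 95 mm; A_gv = 95 × 12 = 1140 mm².
A_nv = (95 − 1.5·20) × 12 = 780 mm².
A_nt = (25 − 0.5·20) × 12 = 180 mm².
0.6 F_u A_nv = 187.2 kN; 0.6 F_y A_gv = 171 kN → shear yielding governs the shear term.
R_n = 171 + 1.0 × 400 × 180 / 1000 = 243 kN.
Allowable strength R_n/Ω = 243 / 2 = 122 kN.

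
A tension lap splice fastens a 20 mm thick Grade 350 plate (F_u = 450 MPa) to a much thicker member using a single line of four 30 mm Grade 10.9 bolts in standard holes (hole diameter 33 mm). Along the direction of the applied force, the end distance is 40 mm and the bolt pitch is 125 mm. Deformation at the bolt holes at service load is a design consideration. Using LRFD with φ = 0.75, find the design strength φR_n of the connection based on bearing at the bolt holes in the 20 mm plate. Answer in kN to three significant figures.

1650 kN

Per bolt r_n = 1.2 l_c t F_u ≤ 2.4 d t F_u; upper limit = 2.4 × 30 × 20 × 450 / 1000 = 648 kN.
Edge bolt: l_c = 40 − 33/2 = 23.5 mm → 1.2 × 23.5 × 20 × 450 / 1000 = 253.8 → r_n = 253.8 kN.
Interior bolts: l_c = 125 − 33 = 92 mm → 1.2 × 92 × 20 × 450 / 1000 = 993.6 → r_n = 648 kN.
R_n = 1 × 253.8 + 3 × 648 = 2198 kN.
Design strength φR_n = 0.75 × 2198 = 1650 kN.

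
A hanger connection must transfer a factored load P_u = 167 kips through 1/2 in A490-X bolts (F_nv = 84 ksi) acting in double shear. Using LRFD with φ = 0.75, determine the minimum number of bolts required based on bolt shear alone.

7 bolts

A_b = π·0.5²/4 = 0.1963 in².
Per-bolt design strength φR_n = 0.75 × 84 × 0.1963 × 2 = 24.74 kips.
n ≥ 167 / 24.74 = 6.75 → use 7 bolts.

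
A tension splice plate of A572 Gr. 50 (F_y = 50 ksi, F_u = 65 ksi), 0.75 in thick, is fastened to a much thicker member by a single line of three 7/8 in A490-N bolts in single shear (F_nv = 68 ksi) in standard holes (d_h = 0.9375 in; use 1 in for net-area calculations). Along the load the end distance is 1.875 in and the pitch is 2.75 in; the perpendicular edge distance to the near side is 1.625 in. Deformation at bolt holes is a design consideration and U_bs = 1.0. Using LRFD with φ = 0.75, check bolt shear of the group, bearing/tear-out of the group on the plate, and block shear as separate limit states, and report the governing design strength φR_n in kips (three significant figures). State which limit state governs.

Bolt shear: A_b = π·0.875²/4 = 0.6013 in²; R_n = 68 × 0.6013 × 3 × 1 = 122.7 kips → 0.75 × 122.7 = 92 kips.
Bearing: edge l_c = 1.406, r_n = 82.27 kips; interior l_c = 1.812, r_n = 102.4 kips; R_n = 82.27 + 2·102.4 = 287 kips → 215 kips.
Block shear: A_gv = 5.531, A_nv = 3.656, A_nt = 0.8438 in²; R_n = min(0.6F_uA_nv, 0.6F_yA_gv) + U_bs·F_u·A_nt = 197.4 kips → 148 kips.
Bolt shear governs: 92 kips.

92 kips (bolt shear governs)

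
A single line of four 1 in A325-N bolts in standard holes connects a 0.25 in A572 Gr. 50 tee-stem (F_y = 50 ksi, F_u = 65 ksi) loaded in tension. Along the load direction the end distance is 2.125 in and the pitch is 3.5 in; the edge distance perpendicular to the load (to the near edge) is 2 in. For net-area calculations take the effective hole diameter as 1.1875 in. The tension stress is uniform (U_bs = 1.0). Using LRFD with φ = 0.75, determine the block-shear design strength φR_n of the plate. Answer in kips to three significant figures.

Shear plane L_v = 2.125 + 3·3.5 = 12.62 in; A_gv = 12.62 × 0.25 = 3.156 in².
A_nv = (12.62 − 3.5·1.1875) × 0.25 = 2.117 in².
A_nt = (2 − 0.5·1.1875) × 0.25 = 0.3516 in².
0.6 F_u A_nv = 82.57 kips; 0.6 F_y A_gv = 94.69 kips → shear rupture governs the shear term.
R_n = 82.57 + 1.0 × 65 × 0.3516 = 105.4 kips.
Design strength φR_n = 0.75 × 105.4 = 79.1 kips.

79.1 kips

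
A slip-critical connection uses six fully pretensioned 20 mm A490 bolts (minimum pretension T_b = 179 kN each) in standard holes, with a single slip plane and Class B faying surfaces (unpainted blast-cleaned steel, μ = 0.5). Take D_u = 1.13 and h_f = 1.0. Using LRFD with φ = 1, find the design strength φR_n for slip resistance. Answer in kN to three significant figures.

607 kN

R_n = μ · D_u · h_f · T_b · n_s · n_b = 0.5 × 1.13 × 1.0 × 179 × 1 × 6 = 606.8 kN.
Design strength φR_n = 1 × 606.8 = 607 kN.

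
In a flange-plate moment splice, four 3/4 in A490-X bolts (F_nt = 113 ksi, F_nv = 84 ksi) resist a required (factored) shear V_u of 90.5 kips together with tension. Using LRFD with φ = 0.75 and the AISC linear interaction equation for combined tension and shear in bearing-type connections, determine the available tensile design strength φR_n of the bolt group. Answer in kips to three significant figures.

A_b = π·0.75²/4 = 0.4418 in²; f_rv = 90.5 / (4 × 0.4418) = 51.21 ksi.
F'_nt = 1.3 F_nt − (F_nt / φF_nv) f_rv = 1.3·113 − (113/(0.75·84))·51.21 = 55.04 ksi, capped at F_nt → F'_nt = 55.04 ksi.
R_n = F'_nt · A_b · n = 55.04 × 0.4418 × 4 = 97.27 kips.
Design strength φR_n = 0.75 × 97.27 = 73 kips.

73 kips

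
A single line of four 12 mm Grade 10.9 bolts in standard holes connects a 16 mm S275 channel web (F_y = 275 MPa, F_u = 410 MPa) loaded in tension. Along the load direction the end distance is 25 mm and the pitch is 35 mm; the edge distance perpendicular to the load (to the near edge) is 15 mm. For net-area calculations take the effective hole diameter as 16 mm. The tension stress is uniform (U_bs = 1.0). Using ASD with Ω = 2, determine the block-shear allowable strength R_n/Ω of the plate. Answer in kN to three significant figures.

169 kN

Shear plane L_v = 25 + 3·35 = 130 mm; A_gv = 130 × 16 = 2080 mm².
A_nv = (130 − 3.5·16) × 16 = 1184 mm².
A_nt = (15 − 0.5·16) × 16 = 112 mm².
0.6 F_u A_nv = 291.3 kN; 0.6 F_y A_gv = 343.2 kN → shear rupture governs the shear term.
R_n = 291.3 + 1.0 × 410 × 112 / 1000 = 337.2 kN.
Allowable strength R_n/Ω = 337.2 / 2 = 169 kN.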